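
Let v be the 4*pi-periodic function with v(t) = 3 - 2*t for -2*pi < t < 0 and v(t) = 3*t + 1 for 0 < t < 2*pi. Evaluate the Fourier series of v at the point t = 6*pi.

2 + 5*pi

t = 6*pi differs from t = 2*pi by 1 full period(s), and the series is 4*pi-periodic.
At t = 2*pi the one-sided limits are v(2*pi^-) = 1 + 6*pi and v(2*pi^+) = 3 + 4*pi.
By Dirichlet's theorem the series converges to their average, [(1 + 6*pi) + (3 + 4*pi)]/2 = 2 + 5*pi.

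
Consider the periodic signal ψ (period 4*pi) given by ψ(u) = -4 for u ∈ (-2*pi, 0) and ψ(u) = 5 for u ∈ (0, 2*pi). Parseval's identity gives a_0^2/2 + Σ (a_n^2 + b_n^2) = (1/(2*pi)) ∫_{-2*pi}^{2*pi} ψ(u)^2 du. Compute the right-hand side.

(1/(2*pi)) ∫_{-2*pi}^{2*pi} ψ(u)^2 du = (1/(2*pi)) · (82*pi) = 41.

41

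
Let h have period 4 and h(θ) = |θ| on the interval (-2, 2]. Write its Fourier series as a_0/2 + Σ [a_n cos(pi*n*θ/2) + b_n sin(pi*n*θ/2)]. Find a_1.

-8/pi**2

a_1 = 1/2 ∫_{-2}^{2} h(θ) cos(pi*θ/2) dθ.
h is even and cos(pi*θ/2) is even, so the integrand is even and a_1 = ∫_0^{2} h(θ) cos(pi*θ/2) dθ.
Integrating by parts (boundary term plus one more integral), an antiderivative of (θ) cos(pi*θ/2) is 2*θ*sin(pi*θ/2)/pi + 4*cos(pi*θ/2)/pi**2; evaluating from 0 to 2: ∫_{0}^{2} (θ) cos(pi*θ/2) dθ = (-4/pi**2) - (4/pi**2) = -8/pi**2.
Hence a_1 = -8/pi**2.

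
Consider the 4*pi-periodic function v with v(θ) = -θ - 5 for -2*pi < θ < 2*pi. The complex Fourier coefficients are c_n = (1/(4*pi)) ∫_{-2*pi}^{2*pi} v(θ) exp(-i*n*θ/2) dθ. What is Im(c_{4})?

-1/2

Since v is real-valued, Im(c_{4}) = -(1/(4*pi)) ∫_{-2*pi}^{2*pi} v(θ) sin(2*θ) dθ = -b_{4}/2.
Integrating by parts (boundary term plus one more integral), an antiderivative of (-θ - 5) sin(2*θ) is θ*cos(2*θ)/2 - sin(2*θ)/4 + 5*cos(2*θ)/2; evaluating from -2*pi to 2*pi: ∫_{-2*pi}^{2*pi} (-θ - 5) sin(2*θ) dθ = (5/2 + pi) - (5/2 - pi) = 2*pi.
Hence Im(c_{4}) = (-1/(4*pi))·(2*pi) = -1/2.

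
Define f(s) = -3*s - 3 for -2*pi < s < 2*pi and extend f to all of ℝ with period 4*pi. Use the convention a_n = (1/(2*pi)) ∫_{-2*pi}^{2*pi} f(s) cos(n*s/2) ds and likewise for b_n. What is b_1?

-12

b_1 = (1/(2*pi)) ∫_{-2*pi}^{2*pi} f(s) sin(s/2) ds.
Integrating by parts (boundary term plus one more integral), an antiderivative of (-3*s - 3) sin(s/2) is 6*s*cos(s/2) - 12*sin(s/2) + 6*cos(s/2); evaluating from -2*pi to 2*pi: ∫_{-2*pi}^{2*pi} (-3*s - 3) sin(s/2) ds = (-12*pi - 6) - (-6 + 12*pi) = -24*pi.
Hence b_1 = (1/(2*pi))·(-24*pi) = -12.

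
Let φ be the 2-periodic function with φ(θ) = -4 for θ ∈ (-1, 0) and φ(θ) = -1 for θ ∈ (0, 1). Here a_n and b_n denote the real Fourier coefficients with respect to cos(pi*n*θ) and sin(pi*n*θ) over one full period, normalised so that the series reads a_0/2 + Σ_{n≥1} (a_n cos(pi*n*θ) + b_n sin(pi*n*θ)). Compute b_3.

2/pi

b_3 = ∫_{-1}^{1} φ(θ) sin(3*pi*θ) dθ.
Split the integral at the breakpoints.
Directly, an antiderivative of (-4) sin(3*pi*θ) is 4*cos(3*pi*θ)/(3*pi); evaluating from -1 to 0: ∫_{-1}^{0} (-4) sin(3*pi*θ) dθ = (4/(3*pi)) - (-4/(3*pi)) = 8/(3*pi).
Directly, an antiderivative of (-1) sin(3*pi*θ) is cos(3*pi*θ)/(3*pi); evaluating from 0 to 1: ∫_{0}^{1} (-1) sin(3*pi*θ) dθ = (-1/(3*pi)) - (1/(3*pi)) = -2/(3*pi).
Summing the pieces gives b_3 = 2/pi.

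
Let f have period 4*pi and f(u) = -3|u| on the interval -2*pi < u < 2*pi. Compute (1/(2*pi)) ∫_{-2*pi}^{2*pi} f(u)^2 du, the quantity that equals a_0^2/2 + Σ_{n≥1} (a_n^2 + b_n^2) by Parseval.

(1/(2*pi)) ∫_{-2*pi}^{2*pi} f(u)^2 du = (1/(2*pi)) · (48*pi**3) = 24*pi**2.

24*pi**2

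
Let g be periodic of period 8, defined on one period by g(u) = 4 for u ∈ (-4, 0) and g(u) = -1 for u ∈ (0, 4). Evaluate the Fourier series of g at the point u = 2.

g is continuous at u = 2 with value -1, so the series converges to -1 there.

-1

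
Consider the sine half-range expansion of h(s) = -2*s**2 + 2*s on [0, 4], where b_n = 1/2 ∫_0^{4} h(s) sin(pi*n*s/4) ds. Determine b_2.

b_2 = 1/2 ∫_0^{4} (-2*s**2 + 2*s) sin(pi*s/2) ds.
Integrating by parts twice (tabular method), an antiderivative of (-2*s**2 + 2*s) sin(pi*s/2) is 4*s**2*cos(pi*s/2)/pi - 16*s*sin(pi*s/2)/pi**2 - 4*s*cos(pi*s/2)/pi + 8*sin(pi*s/2)/pi**2 - 32*cos(pi*s/2)/pi**3; evaluating from 0 to 4: ∫_{0}^{4} (-2*s**2 + 2*s) sin(pi*s/2) ds = (-32/pi**3 + 48/pi) - (-32/pi**3) = 48/pi.
Hence b_2 = (1/2)·(48/pi) = 24/pi.

24/pi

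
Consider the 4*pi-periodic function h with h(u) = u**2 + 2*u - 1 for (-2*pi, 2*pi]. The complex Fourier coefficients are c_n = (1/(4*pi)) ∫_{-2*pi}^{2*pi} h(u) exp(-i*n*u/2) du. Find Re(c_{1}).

Since h is real-valued, Re(c_{1}) = (1/(4*pi)) ∫_{-2*pi}^{2*pi} h(u) cos(u/2) du = a_{1}/2.
Integrating by parts twice (tabular method), an antiderivative of (u**2 + 2*u - 1) cos(u/2) is 2*u**2*sin(u/2) + 4*u*sin(u/2) + 8*u*cos(u/2) - 18*sin(u/2) + 8*cos(u/2); evaluating from -2*pi to 2*pi: ∫_{-2*pi}^{2*pi} (u**2 + 2*u - 1) cos(u/2) du = (-16*pi - 8) - (-8 + 16*pi) = -32*pi.
Hence Re(c_{1}) = (1/(4*pi))·(-32*pi) = -8.

-8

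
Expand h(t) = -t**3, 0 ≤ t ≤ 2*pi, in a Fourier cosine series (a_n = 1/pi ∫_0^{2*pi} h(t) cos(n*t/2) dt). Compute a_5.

48*(-4 + 25*pi**2)/(625*pi)

a_5 = 1/pi ∫_0^{2*pi} (-t**3) cos(5*t/2) dt.
Integrating by parts three times (tabular method), an antiderivative of (-t**3) cos(5*t/2) is -2*t**3*sin(5*t/2)/5 - 12*t**2*cos(5*t/2)/25 + 48*t*sin(5*t/2)/125 + 96*cos(5*t/2)/625; evaluating from 0 to 2*pi: ∫_{0}^{2*pi} (-t**3) cos(5*t/2) dt = (-96/625 + 48*pi**2/25) - (96/625) = -192/625 + 48*pi**2/25.
Hence a_5 = (1/pi)·(-192/625 + 48*pi**2/25) = 48*(-4 + 25*pi**2)/(625*pi).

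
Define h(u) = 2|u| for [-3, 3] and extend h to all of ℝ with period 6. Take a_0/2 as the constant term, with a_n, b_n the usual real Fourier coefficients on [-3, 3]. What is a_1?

-24/pi**2

a_1 = 1/3 ∫_{-3}^{3} h(u) cos(pi*u/3) du.
h is even and cos(pi*u/3) is even, so the integrand is even and a_1 = 2/3 ∫_0^{3} h(u) cos(pi*u/3) du.
Integrating by parts (boundary term plus one more integral), an antiderivative of (2*u) cos(pi*u/3) is 6*u*sin(pi*u/3)/pi + 18*cos(pi*u/3)/pi**2; evaluating from 0 to 3: ∫_{0}^{3} (2*u) cos(pi*u/3) du = (-18/pi**2) - (18/pi**2) = -36/pi**2.
Hence a_1 = (2/3)·(-36/pi**2) = -24/pi**2.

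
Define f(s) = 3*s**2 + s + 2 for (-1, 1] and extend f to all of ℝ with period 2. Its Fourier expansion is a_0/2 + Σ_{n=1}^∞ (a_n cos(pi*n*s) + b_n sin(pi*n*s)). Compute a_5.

-12/(25*pi**2)

a_5 = ∫_{-1}^{1} f(s) cos(5*pi*s) ds.
Integrating by parts twice (tabular method), an antiderivative of (3*s**2 + s + 2) cos(5*pi*s) is 3*s**2*sin(5*pi*s)/(5*pi) + s*sin(5*pi*s)/(5*pi) + 6*s*cos(5*pi*s)/(25*pi**2) - 6*sin(5*pi*s)/(125*pi**3) + 2*sin(5*pi*s)/(5*pi) + cos(5*pi*s)/(25*pi**2); evaluating from -1 to 1: ∫_{-1}^{1} (3*s**2 + s + 2) cos(5*pi*s) ds = (-7/(25*pi**2)) - (1/(5*pi**2)) = -12/(25*pi**2).
Hence a_5 = -12/(25*pi**2).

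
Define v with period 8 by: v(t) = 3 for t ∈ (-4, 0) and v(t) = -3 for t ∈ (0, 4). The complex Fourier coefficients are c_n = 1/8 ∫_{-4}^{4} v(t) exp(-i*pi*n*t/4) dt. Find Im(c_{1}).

Since v is real-valued, Im(c_{1}) = -1/8 ∫_{-4}^{4} v(t) sin(pi*t/4) dt = -b_{1}/2.
v is odd and sin(pi*t/4) is odd, so the integrand is even: ∫_{-4}^{4} v(t) sin(pi*t/4) dt = 2∫_0^{4} v(t) sin(pi*t/4) dt.
Directly, an antiderivative of (-3) sin(pi*t/4) is 12*cos(pi*t/4)/pi; evaluating from 0 to 4: ∫_{0}^{4} (-3) sin(pi*t/4) dt = (-12/pi) - (12/pi) = -24/pi.
So ∫_{-4}^{4} v(t) sin(pi*t/4) dt = -48/pi.
Hence Im(c_{1}) = (-1/8)·(-48/pi) = 6/pi.

6/pi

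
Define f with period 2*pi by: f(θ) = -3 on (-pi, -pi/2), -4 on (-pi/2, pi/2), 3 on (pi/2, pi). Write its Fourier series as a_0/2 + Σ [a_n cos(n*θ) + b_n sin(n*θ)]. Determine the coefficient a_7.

8/(7*pi)

a_7 = 1/pi ∫_{-pi}^{pi} f(θ) cos(7*θ) dθ.
Split the integral at the breakpoints.
Directly, an antiderivative of (-3) cos(7*θ) is -3*sin(7*θ)/7; evaluating from -pi to -pi/2: ∫_{-pi}^{-pi/2} (-3) cos(7*θ) dθ = (-3/7) - (0) = -3/7.
Directly, an antiderivative of (-4) cos(7*θ) is -4*sin(7*θ)/7; evaluating from -pi/2 to pi/2: ∫_{-pi/2}^{pi/2} (-4) cos(7*θ) dθ = (4/7) - (-4/7) = 8/7.
Directly, an antiderivative of (3) cos(7*θ) is 3*sin(7*θ)/7; evaluating from pi/2 to pi: ∫_{pi/2}^{pi} (3) cos(7*θ) dθ = (0) - (-3/7) = 3/7.
Summing the pieces and multiplying by (1/pi) gives a_7 = 8/(7*pi).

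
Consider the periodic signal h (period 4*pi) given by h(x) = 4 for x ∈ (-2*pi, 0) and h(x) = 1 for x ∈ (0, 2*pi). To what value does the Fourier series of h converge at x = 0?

5/2

At x = 0 the one-sided limits are h(0^-) = 4 and h(0^+) = 1.
By Dirichlet's theorem the series converges to their average, [(4) + (1)]/2 = 5/2.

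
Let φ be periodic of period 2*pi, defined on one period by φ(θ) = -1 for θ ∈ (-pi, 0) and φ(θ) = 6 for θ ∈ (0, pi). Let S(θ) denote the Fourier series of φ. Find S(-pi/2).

-1

φ is continuous at θ = -pi/2 with value -1, so the series converges to -1 there.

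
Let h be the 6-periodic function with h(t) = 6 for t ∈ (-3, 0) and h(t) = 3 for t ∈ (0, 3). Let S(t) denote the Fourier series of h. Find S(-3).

9/2

At t = -3 the one-sided limits are h(-3^-) = 3 and h(-3^+) = 6.
By Dirichlet's theorem the series converges to their average, [(3) + (6)]/2 = 9/2.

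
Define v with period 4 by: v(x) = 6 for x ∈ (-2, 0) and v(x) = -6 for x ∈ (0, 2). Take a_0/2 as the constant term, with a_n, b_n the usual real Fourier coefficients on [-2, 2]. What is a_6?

0

a_6 = 1/2 ∫_{-2}^{2} v(x) cos(3*pi*x) dx.
v is odd and cos(3*pi*x) is even, so the integrand is odd over a symmetric interval and the integral vanishes.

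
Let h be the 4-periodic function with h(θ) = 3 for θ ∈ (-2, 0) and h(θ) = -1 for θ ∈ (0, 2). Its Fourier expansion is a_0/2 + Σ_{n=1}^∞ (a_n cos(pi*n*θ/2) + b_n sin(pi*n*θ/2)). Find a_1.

0

a_1 = 1/2 ∫_{-2}^{2} h(θ) cos(pi*θ/2) dθ.
Split the integral at the breakpoints.
Directly, an antiderivative of (3) cos(pi*θ/2) is 6*sin(pi*θ/2)/pi; evaluating from -2 to 0: ∫_{-2}^{0} (3) cos(pi*θ/2) dθ = (0) - (0) = 0.
Directly, an antiderivative of (-1) cos(pi*θ/2) is -2*sin(pi*θ/2)/pi; evaluating from 0 to 2: ∫_{0}^{2} (-1) cos(pi*θ/2) dθ = (0) - (0) = 0.
Summing the pieces and multiplying by (1/2) gives a_1 = 0.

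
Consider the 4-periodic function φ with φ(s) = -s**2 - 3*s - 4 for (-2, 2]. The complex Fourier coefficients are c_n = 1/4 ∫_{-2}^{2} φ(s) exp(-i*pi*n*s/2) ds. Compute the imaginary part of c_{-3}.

Since φ is real-valued, Im(c_{-3}) = -1/4 ∫_{-2}^{2} φ(s) sin(-3*pi*s/2) ds = b_{3}/2.
Integrating by parts twice (tabular method), an antiderivative of (-s**2 - 3*s - 4) sin(-3*pi*s/2) is -2*s**2*cos(3*pi*s/2)/(3*pi) + 8*s*sin(3*pi*s/2)/(9*pi**2) - 2*s*cos(3*pi*s/2)/pi + 4*sin(3*pi*s/2)/(3*pi**2) - 8*cos(3*pi*s/2)/(3*pi) + 16*cos(3*pi*s/2)/(27*pi**3); evaluating from -2 to 2: ∫_{-2}^{2} (-s**2 - 3*s - 4) sin(-3*pi*s/2) ds = (4*(-4 + 63*pi**2)/(27*pi**3)) - (4*(-4 + 9*pi**2)/(27*pi**3)) = 8/pi.
Hence Im(c_{-3}) = (-1/4)·(8/pi) = -2/pi.

-2/pi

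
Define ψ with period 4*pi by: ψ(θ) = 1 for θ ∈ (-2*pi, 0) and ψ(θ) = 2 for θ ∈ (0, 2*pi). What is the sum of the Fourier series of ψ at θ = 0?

At θ = 0 the one-sided limits are ψ(0^-) = 1 and ψ(0^+) = 2.
By Dirichlet's theorem the series converges to their average, [(1) + (2)]/2 = 3/2.

3/2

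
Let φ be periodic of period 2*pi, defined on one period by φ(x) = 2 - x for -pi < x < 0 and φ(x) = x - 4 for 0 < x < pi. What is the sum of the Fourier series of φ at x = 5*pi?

x = 5*pi differs from x = pi by 2 full period(s), and the series is 2*pi-periodic.
At x = pi the one-sided limits are φ(pi^-) = -4 + pi and φ(pi^+) = 2 + pi.
By Dirichlet's theorem the series converges to their average, [(-4 + pi) + (2 + pi)]/2 = -1 + pi.

-1 + pi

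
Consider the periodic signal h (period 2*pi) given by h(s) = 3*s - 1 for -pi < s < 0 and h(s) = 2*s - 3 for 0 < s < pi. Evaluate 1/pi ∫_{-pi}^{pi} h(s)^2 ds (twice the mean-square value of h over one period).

-3*pi + 10 + 13*pi**2/3

1/pi ∫_{-pi}^{pi} h(s)^2 ds = 1/pi · (pi*(-9*pi + 30 + 13*pi**2)/3) = -3*pi + 10 + 13*pi**2/3.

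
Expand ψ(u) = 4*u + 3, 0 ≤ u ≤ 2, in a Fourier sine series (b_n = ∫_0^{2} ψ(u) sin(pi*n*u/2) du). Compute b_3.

28/(3*pi)

b_3 = ∫_0^{2} (4*u + 3) sin(3*pi*u/2) du.
Integrating by parts (boundary term plus one more integral), an antiderivative of (4*u + 3) sin(3*pi*u/2) is -8*u*cos(3*pi*u/2)/(3*pi) + 16*sin(3*pi*u/2)/(9*pi**2) - 2*cos(3*pi*u/2)/pi; evaluating from 0 to 2: ∫_{0}^{2} (4*u + 3) sin(3*pi*u/2) du = (22/(3*pi)) - (-2/pi) = 28/(3*pi).
Hence b_3 = 28/(3*pi).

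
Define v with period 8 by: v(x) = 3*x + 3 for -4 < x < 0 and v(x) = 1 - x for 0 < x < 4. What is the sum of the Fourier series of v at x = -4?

-6

x = -4 differs from x = 4 by -1 full period(s), and the series is 8-periodic.
At x = 4 the one-sided limits are v(4^-) = -3 and v(4^+) = -9.
By Dirichlet's theorem the series converges to their average, [(-3) + (-9)]/2 = -6.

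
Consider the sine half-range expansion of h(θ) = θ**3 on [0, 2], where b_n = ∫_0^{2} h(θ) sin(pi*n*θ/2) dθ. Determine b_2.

b_2 = ∫_0^{2} (θ**3) sin(pi*θ) dθ.
Integrating by parts three times (tabular method), an antiderivative of (θ**3) sin(pi*θ) is -θ**3*cos(pi*θ)/pi + 3*θ**2*sin(pi*θ)/pi**2 + 6*θ*cos(pi*θ)/pi**3 - 6*sin(pi*θ)/pi**4; evaluating from 0 to 2: ∫_{0}^{2} (θ**3) sin(pi*θ) dθ = (-8/pi + 12/pi**3) - (0) = -8/pi + 12/pi**3.
Hence b_2 = -8/pi + 12/pi**3.

-8/pi + 12/pi**3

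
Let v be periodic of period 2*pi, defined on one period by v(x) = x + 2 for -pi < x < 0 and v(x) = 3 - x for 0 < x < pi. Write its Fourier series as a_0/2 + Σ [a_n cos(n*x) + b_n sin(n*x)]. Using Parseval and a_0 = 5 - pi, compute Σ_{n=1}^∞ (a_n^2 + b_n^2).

1/2 + pi**2/6

Parseval: a_0^2/2 + Σ_{n≥1} (a_n^2+b_n^2) = 1/pi ∫_{-pi}^{pi} v(x)^2 dx = -5*pi + 2*pi**2/3 + 13.
Subtract a_0^2/2 = (5 - pi)**2/2: Σ (a_n^2+b_n^2) = 1/2 + pi**2/6.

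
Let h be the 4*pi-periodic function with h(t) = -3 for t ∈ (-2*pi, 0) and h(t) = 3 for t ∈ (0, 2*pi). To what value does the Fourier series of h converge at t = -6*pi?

t = -6*pi differs from t = 2*pi by -2 full period(s), and the series is 4*pi-periodic.
At t = 2*pi the one-sided limits are h(2*pi^-) = 3 and h(2*pi^+) = -3.
By Dirichlet's theorem the series converges to their average, [(3) + (-3)]/2 = 0.

0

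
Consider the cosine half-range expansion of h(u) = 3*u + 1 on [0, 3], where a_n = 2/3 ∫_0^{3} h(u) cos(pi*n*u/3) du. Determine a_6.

a_6 = 2/3 ∫_0^{3} (3*u + 1) cos(2*pi*u) du.
Integrating by parts (boundary term plus one more integral), an antiderivative of (3*u + 1) cos(2*pi*u) is 3*u*sin(2*pi*u)/(2*pi) + sin(2*pi*u)/(2*pi) + 3*cos(2*pi*u)/(4*pi**2); evaluating from 0 to 3: ∫_{0}^{3} (3*u + 1) cos(2*pi*u) du = (3/(4*pi**2)) - (3/(4*pi**2)) = 0.
Hence a_6 = (2/3)·(0) = 0.

0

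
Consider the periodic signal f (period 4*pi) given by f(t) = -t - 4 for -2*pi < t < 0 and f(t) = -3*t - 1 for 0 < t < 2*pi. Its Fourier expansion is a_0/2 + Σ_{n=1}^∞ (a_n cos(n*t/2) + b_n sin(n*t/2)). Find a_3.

a_3 = (1/(2*pi)) ∫_{-2*pi}^{2*pi} f(t) cos(3*t/2) dt.
Split the integral at the breakpoints.
Integrating by parts (boundary term plus one more integral), an antiderivative of (-t - 4) cos(3*t/2) is -2*t*sin(3*t/2)/3 - 8*sin(3*t/2)/3 - 4*cos(3*t/2)/9; evaluating from -2*pi to 0: ∫_{-2*pi}^{0} (-t - 4) cos(3*t/2) dt = (-4/9) - (4/9) = -8/9.
Integrating by parts (boundary term plus one more integral), an antiderivative of (-3*t - 1) cos(3*t/2) is -2*t*sin(3*t/2) - 2*sin(3*t/2)/3 - 4*cos(3*t/2)/3; evaluating from 0 to 2*pi: ∫_{0}^{2*pi} (-3*t - 1) cos(3*t/2) dt = (4/3) - (-4/3) = 8/3.
Summing the pieces and multiplying by (1/(2*pi)) gives a_3 = 8/(9*pi).

8/(9*pi)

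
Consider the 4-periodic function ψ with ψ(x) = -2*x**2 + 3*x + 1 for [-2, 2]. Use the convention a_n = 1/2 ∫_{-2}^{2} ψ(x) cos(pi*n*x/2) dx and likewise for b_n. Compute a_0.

a_0 = 1/2 ∫_{-2}^{2} ψ(x) dx = 1/2 · (-20/3) = -10/3.

-10/3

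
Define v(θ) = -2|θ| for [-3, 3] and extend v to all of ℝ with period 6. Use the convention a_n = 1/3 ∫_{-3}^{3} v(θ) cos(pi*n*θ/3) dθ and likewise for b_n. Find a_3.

a_3 = 1/3 ∫_{-3}^{3} v(θ) cos(pi*θ) dθ.
v is even and cos(pi*θ) is even, so the integrand is even and a_3 = 2/3 ∫_0^{3} v(θ) cos(pi*θ) dθ.
Integrating by parts (boundary term plus one more integral), an antiderivative of (-2*θ) cos(pi*θ) is -2*θ*sin(pi*θ)/pi - 2*cos(pi*θ)/pi**2; evaluating from 0 to 3: ∫_{0}^{3} (-2*θ) cos(pi*θ) dθ = (2/pi**2) - (-2/pi**2) = 4/pi**2.
Hence a_3 = (2/3)·(4/pi**2) = 8/(3*pi**2).

8/(3*pi**2)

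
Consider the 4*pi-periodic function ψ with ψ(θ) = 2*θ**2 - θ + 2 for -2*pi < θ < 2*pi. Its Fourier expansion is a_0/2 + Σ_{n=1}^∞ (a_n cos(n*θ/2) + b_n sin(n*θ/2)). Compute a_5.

-32/25

a_5 = (1/(2*pi)) ∫_{-2*pi}^{2*pi} ψ(θ) cos(5*θ/2) dθ.
Integrating by parts twice (tabular method), an antiderivative of (2*θ**2 - θ + 2) cos(5*θ/2) is 4*θ**2*sin(5*θ/2)/5 - 2*θ*sin(5*θ/2)/5 + 16*θ*cos(5*θ/2)/25 + 68*sin(5*θ/2)/125 - 4*cos(5*θ/2)/25; evaluating from -2*pi to 2*pi: ∫_{-2*pi}^{2*pi} (2*θ**2 - θ + 2) cos(5*θ/2) dθ = (4/25 - 32*pi/25) - (4/25 + 32*pi/25) = -64*pi/25.
Hence a_5 = (1/(2*pi))·(-64*pi/25) = -32/25.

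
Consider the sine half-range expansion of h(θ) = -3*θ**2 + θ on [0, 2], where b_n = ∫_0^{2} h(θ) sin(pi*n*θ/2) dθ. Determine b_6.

b_6 = ∫_0^{2} (-3*θ**2 + θ) sin(3*pi*θ) dθ.
Integrating by parts twice (tabular method), an antiderivative of (-3*θ**2 + θ) sin(3*pi*θ) is θ**2*cos(3*pi*θ)/pi - 2*θ*sin(3*pi*θ)/(3*pi**2) - θ*cos(3*pi*θ)/(3*pi) + sin(3*pi*θ)/(9*pi**2) - 2*cos(3*pi*θ)/(9*pi**3); evaluating from 0 to 2: ∫_{0}^{2} (-3*θ**2 + θ) sin(3*pi*θ) dθ = (2*(-1 + 15*pi**2)/(9*pi**3)) - (-2/(9*pi**3)) = 10/(3*pi).
Hence b_6 = 10/(3*pi).

10/(3*pi)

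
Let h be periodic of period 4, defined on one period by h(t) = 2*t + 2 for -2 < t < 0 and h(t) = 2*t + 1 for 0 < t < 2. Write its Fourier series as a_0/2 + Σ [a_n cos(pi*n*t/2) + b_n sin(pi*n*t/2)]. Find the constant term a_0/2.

3/2

a_0 = 1/2 ∫_{-2}^{2} h(t) dt = 1/2 · (6) = 3.
So the constant term a_0/2 = 3/2.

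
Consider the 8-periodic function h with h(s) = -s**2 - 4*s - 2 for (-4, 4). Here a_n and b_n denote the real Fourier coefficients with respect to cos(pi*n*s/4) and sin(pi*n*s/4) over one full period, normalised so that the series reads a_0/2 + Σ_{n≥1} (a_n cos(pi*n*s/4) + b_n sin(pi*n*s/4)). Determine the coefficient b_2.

16/pi

b_2 = 1/4 ∫_{-4}^{4} h(s) sin(pi*s/2) ds.
Integrating by parts twice (tabular method), an antiderivative of (-s**2 - 4*s - 2) sin(pi*s/2) is 2*s**2*cos(pi*s/2)/pi - 8*s*sin(pi*s/2)/pi**2 + 8*s*cos(pi*s/2)/pi - 16*sin(pi*s/2)/pi**2 - 16*cos(pi*s/2)/pi**3 + 4*cos(pi*s/2)/pi; evaluating from -4 to 4: ∫_{-4}^{4} (-s**2 - 4*s - 2) sin(pi*s/2) ds = (-16/pi**3 + 68/pi) - (-16/pi**3 + 4/pi) = 64/pi.
Hence b_2 = (1/4)·(64/pi) = 16/pi.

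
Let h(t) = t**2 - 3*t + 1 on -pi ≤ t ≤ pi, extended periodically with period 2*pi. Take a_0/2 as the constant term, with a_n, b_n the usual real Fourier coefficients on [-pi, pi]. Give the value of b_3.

b_3 = 1/pi ∫_{-pi}^{pi} h(t) sin(3*t) dt.
Integrating by parts twice (tabular method), an antiderivative of (t**2 - 3*t + 1) sin(3*t) is -t**2*cos(3*t)/3 + 2*t*sin(3*t)/9 + t*cos(3*t) - sin(3*t)/3 - 7*cos(3*t)/27; evaluating from -pi to pi: ∫_{-pi}^{pi} (t**2 - 3*t + 1) sin(3*t) dt = (-pi + 7/27 + pi**2/3) - (7/27 + pi + pi**2/3) = -2*pi.
Hence b_3 = (1/pi)·(-2*pi) = -2.

-2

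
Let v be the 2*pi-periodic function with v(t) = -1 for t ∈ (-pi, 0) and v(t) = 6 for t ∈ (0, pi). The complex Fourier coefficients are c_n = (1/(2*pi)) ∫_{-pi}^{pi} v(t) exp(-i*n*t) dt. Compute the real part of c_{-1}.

Since v is real-valued, Re(c_{-1}) = (1/(2*pi)) ∫_{-pi}^{pi} v(t) cos(-t) dt = a_{1}/2.
Split the integral at the breakpoints.
Directly, an antiderivative of (-1) cos(-t) is -sin(t); evaluating from -pi to 0: ∫_{-pi}^{0} (-1) cos(-t) dt = (0) - (0) = 0.
Directly, an antiderivative of (6) cos(-t) is 6*sin(t); evaluating from 0 to pi: ∫_{0}^{pi} (6) cos(-t) dt = (0) - (0) = 0.
So ∫_{-pi}^{pi} v(t) cos(-t) dt = 0.
Hence Re(c_{-1}) = (1/(2*pi))·(0) = 0.

0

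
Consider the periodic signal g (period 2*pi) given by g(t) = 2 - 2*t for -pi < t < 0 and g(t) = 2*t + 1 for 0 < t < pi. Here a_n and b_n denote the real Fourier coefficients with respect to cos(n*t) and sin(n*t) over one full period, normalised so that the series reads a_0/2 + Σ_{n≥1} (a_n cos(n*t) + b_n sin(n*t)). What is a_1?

-8/pi

a_1 = 1/pi ∫_{-pi}^{pi} g(t) cos(t) dt.
Split the integral at the breakpoints.
Integrating by parts (boundary term plus one more integral), an antiderivative of (2 - 2*t) cos(t) is -2*t*sin(t) + 2*sin(t) - 2*cos(t); evaluating from -pi to 0: ∫_{-pi}^{0} (2 - 2*t) cos(t) dt = (-2) - (2) = -4.
Integrating by parts (boundary term plus one more integral), an antiderivative of (2*t + 1) cos(t) is 2*t*sin(t) + sin(t) + 2*cos(t); evaluating from 0 to pi: ∫_{0}^{pi} (2*t + 1) cos(t) dt = (-2) - (2) = -4.
Summing the pieces and multiplying by (1/pi) gives a_1 = -8/pi.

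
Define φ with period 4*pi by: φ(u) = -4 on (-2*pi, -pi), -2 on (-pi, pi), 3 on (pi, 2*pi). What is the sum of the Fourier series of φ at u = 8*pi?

-2

u = 8*pi differs from u = 0 by 2 full period(s), and the series is 4*pi-periodic.
φ is continuous at u = 0 with value -2, so the series converges to -2 there.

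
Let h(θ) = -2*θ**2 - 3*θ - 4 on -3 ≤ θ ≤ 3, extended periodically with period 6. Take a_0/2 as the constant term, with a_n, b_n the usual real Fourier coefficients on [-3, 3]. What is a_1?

72/pi**2

a_1 = 1/3 ∫_{-3}^{3} h(θ) cos(pi*θ/3) dθ.
Integrating by parts twice (tabular method), an antiderivative of (-2*θ**2 - 3*θ - 4) cos(pi*θ/3) is -6*θ**2*sin(pi*θ/3)/pi - 9*θ*sin(pi*θ/3)/pi - 36*θ*cos(pi*θ/3)/pi**2 - 12*sin(pi*θ/3)/pi + 108*sin(pi*θ/3)/pi**3 - 27*cos(pi*θ/3)/pi**2; evaluating from -3 to 3: ∫_{-3}^{3} (-2*θ**2 - 3*θ - 4) cos(pi*θ/3) dθ = (135/pi**2) - (-81/pi**2) = 216/pi**2.
Hence a_1 = (1/3)·(216/pi**2) = 72/pi**2.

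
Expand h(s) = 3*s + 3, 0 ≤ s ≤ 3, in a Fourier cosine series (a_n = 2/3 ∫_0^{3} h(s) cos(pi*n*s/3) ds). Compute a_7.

a_7 = 2/3 ∫_0^{3} (3*s + 3) cos(7*pi*s/3) ds.
Integrating by parts (boundary term plus one more integral), an antiderivative of (3*s + 3) cos(7*pi*s/3) is 9*s*sin(7*pi*s/3)/(7*pi) + 9*sin(7*pi*s/3)/(7*pi) + 27*cos(7*pi*s/3)/(49*pi**2); evaluating from 0 to 3: ∫_{0}^{3} (3*s + 3) cos(7*pi*s/3) ds = (-27/(49*pi**2)) - (27/(49*pi**2)) = -54/(49*pi**2).
Hence a_7 = (2/3)·(-54/(49*pi**2)) = -36/(49*pi**2).

-36/(49*pi**2)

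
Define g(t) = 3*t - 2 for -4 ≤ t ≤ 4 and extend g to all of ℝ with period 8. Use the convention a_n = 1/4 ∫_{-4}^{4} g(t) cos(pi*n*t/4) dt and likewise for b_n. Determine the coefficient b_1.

24/pi

b_1 = 1/4 ∫_{-4}^{4} g(t) sin(pi*t/4) dt.
Integrating by parts (boundary term plus one more integral), an antiderivative of (3*t - 2) sin(pi*t/4) is -12*t*cos(pi*t/4)/pi + 48*sin(pi*t/4)/pi**2 + 8*cos(pi*t/4)/pi; evaluating from -4 to 4: ∫_{-4}^{4} (3*t - 2) sin(pi*t/4) dt = (40/pi) - (-56/pi) = 96/pi.
Hence b_1 = (1/4)·(96/pi) = 24/pi.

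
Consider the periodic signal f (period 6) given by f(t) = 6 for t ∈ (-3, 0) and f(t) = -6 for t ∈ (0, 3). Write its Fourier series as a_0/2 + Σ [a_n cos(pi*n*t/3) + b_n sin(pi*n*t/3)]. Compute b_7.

b_7 = 1/3 ∫_{-3}^{3} f(t) sin(7*pi*t/3) dt.
f is odd and sin(7*pi*t/3) is odd, so the integrand is even and b_7 = 2/3 ∫_0^{3} f(t) sin(7*pi*t/3) dt.
Directly, an antiderivative of (-6) sin(7*pi*t/3) is 18*cos(7*pi*t/3)/(7*pi); evaluating from 0 to 3: ∫_{0}^{3} (-6) sin(7*pi*t/3) dt = (-18/(7*pi)) - (18/(7*pi)) = -36/(7*pi).
Hence b_7 = (2/3)·(-36/(7*pi)) = -24/(7*pi).

-24/(7*pi)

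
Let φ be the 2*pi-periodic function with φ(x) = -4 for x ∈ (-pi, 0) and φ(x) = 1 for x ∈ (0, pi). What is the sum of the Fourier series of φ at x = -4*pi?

-3/2

x = -4*pi differs from x = 0 by -2 full period(s), and the series is 2*pi-periodic.
At x = 0 the one-sided limits are φ(0^-) = -4 and φ(0^+) = 1.
By Dirichlet's theorem the series converges to their average, [(-4) + (1)]/2 = -3/2.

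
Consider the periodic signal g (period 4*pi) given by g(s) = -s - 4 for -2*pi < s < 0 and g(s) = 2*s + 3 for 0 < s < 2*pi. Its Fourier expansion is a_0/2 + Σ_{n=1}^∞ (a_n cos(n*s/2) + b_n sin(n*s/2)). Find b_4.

b_4 = (1/(2*pi)) ∫_{-2*pi}^{2*pi} g(s) sin(2*s) ds.
Split the integral at the breakpoints.
Integrating by parts (boundary term plus one more integral), an antiderivative of (-s - 4) sin(2*s) is s*cos(2*s)/2 - sin(2*s)/4 + 2*cos(2*s); evaluating from -2*pi to 0: ∫_{-2*pi}^{0} (-s - 4) sin(2*s) ds = (2) - (2 - pi) = pi.
Integrating by parts (boundary term plus one more integral), an antiderivative of (2*s + 3) sin(2*s) is -s*cos(2*s) + sin(2*s)/2 - 3*cos(2*s)/2; evaluating from 0 to 2*pi: ∫_{0}^{2*pi} (2*s + 3) sin(2*s) ds = (-2*pi - 3/2) - (-3/2) = -2*pi.
Summing the pieces and multiplying by (1/(2*pi)) gives b_4 = -1/2.

-1/2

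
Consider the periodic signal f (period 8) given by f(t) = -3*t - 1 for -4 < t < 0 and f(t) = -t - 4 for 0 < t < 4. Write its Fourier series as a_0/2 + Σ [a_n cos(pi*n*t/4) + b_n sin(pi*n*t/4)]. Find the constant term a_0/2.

a_0 = 1/4 ∫_{-4}^{4} f(t) dt = 1/4 · (-4) = -1.
So the constant term a_0/2 = -1/2.

-1/2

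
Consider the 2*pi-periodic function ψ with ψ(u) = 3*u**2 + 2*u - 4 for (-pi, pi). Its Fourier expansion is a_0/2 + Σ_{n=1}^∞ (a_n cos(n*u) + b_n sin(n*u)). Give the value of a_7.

a_7 = 1/pi ∫_{-pi}^{pi} ψ(u) cos(7*u) du.
Integrating by parts twice (tabular method), an antiderivative of (3*u**2 + 2*u - 4) cos(7*u) is 3*u**2*sin(7*u)/7 + 2*u*sin(7*u)/7 + 6*u*cos(7*u)/49 - 202*sin(7*u)/343 + 2*cos(7*u)/49; evaluating from -pi to pi: ∫_{-pi}^{pi} (3*u**2 + 2*u - 4) cos(7*u) du = (-6*pi/49 - 2/49) - (-2/49 + 6*pi/49) = -12*pi/49.
Hence a_7 = (1/pi)·(-12*pi/49) = -12/49.

-12/49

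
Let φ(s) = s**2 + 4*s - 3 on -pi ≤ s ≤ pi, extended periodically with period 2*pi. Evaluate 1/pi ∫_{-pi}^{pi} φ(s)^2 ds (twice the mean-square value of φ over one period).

18 + 2*pi**4/5 + 20*pi**2/3

1/pi ∫_{-pi}^{pi} φ(s)^2 ds = 1/pi · (2*pi*(135 + 3*pi**4 + 50*pi**2)/15) = 18 + 2*pi**4/5 + 20*pi**2/3.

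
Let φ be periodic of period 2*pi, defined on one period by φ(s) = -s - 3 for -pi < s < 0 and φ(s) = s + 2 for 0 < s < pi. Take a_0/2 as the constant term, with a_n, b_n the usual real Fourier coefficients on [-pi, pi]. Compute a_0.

-1 + pi

a_0 = 1/pi ∫_{-pi}^{pi} φ(s) ds = 1/pi · (pi*(-1 + pi)) = -1 + pi.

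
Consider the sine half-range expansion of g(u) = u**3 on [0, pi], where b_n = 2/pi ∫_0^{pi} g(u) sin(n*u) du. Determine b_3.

b_3 = 2/pi ∫_0^{pi} (u**3) sin(3*u) du.
Integrating by parts three times (tabular method), an antiderivative of (u**3) sin(3*u) is -u**3*cos(3*u)/3 + u**2*sin(3*u)/3 + 2*u*cos(3*u)/9 - 2*sin(3*u)/27; evaluating from 0 to pi: ∫_{0}^{pi} (u**3) sin(3*u) du = (pi*(-2 + 3*pi**2)/9) - (0) = pi*(-2 + 3*pi**2)/9.
Hence b_3 = (2/pi)·(pi*(-2 + 3*pi**2)/9) = -4/9 + 2*pi**2/3.

-4/9 + 2*pi**2/3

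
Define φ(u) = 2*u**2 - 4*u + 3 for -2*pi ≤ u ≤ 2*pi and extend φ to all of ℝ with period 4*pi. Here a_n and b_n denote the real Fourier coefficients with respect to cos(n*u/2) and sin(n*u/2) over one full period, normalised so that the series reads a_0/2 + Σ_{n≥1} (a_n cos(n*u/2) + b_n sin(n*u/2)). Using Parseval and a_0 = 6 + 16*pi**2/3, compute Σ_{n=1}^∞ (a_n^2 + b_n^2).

128*pi**2*(15 + 4*pi**2)/45

Parseval: a_0^2/2 + Σ_{n≥1} (a_n^2+b_n^2) = (1/(2*pi)) ∫_{-2*pi}^{2*pi} φ(u)^2 du = 18 + 224*pi**2/3 + 128*pi**4/5.
Subtract a_0^2/2 = 2*(9 + 8*pi**2)**2/9: Σ (a_n^2+b_n^2) = 128*pi**2*(15 + 4*pi**2)/45.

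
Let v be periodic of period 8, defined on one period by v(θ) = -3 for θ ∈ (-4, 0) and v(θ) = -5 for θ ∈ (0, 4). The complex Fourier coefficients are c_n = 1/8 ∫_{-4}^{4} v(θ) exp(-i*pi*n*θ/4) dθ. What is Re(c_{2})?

Since v is real-valued, Re(c_{2}) = 1/8 ∫_{-4}^{4} v(θ) cos(pi*θ/2) dθ = a_{2}/2.
Split the integral at the breakpoints.
Directly, an antiderivative of (-3) cos(pi*θ/2) is -6*sin(pi*θ/2)/pi; evaluating from -4 to 0: ∫_{-4}^{0} (-3) cos(pi*θ/2) dθ = (0) - (0) = 0.
Directly, an antiderivative of (-5) cos(pi*θ/2) is -10*sin(pi*θ/2)/pi; evaluating from 0 to 4: ∫_{0}^{4} (-5) cos(pi*θ/2) dθ = (0) - (0) = 0.
So ∫_{-4}^{4} v(θ) cos(pi*θ/2) dθ = 0.
Hence Re(c_{2}) = (1/8)·(0) = 0.

0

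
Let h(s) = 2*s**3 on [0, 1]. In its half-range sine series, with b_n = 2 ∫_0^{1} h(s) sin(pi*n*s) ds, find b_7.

4*(-6 + 49*pi**2)/(343*pi**3)

b_7 = 2 ∫_0^{1} (2*s**3) sin(7*pi*s) ds.
Integrating by parts three times (tabular method), an antiderivative of (2*s**3) sin(7*pi*s) is -2*s**3*cos(7*pi*s)/(7*pi) + 6*s**2*sin(7*pi*s)/(49*pi**2) + 12*s*cos(7*pi*s)/(343*pi**3) - 12*sin(7*pi*s)/(2401*pi**4); evaluating from 0 to 1: ∫_{0}^{1} (2*s**3) sin(7*pi*s) ds = (2*(-6 + 49*pi**2)/(343*pi**3)) - (0) = 2*(-6 + 49*pi**2)/(343*pi**3).
Hence b_7 = 2·(2*(-6 + 49*pi**2)/(343*pi**3)) = 4*(-6 + 49*pi**2)/(343*pi**3).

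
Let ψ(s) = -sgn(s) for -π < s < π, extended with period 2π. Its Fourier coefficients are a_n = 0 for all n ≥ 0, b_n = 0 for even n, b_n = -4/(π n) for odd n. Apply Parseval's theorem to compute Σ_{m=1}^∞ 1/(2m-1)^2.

Parseval: Σ b_n^2 = (1/π) ∫_{-π}^{π} ψ(s)^2 ds = 2.
Only odd n contribute, with b_n^2 = 16/(π^2 n^2), so Σ_{m≥1} 1/(2m-1)^2 = π^2·(2)/16 = pi**2/8.

pi**2/8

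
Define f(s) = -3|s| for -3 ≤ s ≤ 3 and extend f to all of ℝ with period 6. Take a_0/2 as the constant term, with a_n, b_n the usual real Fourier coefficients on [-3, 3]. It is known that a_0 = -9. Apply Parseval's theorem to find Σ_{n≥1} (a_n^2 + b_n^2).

Parseval: a_0^2/2 + Σ_{n≥1} (a_n^2+b_n^2) = 1/3 ∫_{-3}^{3} f(s)^2 ds = 54.
Subtract a_0^2/2 = 81/2: Σ (a_n^2+b_n^2) = 27/2.

27/2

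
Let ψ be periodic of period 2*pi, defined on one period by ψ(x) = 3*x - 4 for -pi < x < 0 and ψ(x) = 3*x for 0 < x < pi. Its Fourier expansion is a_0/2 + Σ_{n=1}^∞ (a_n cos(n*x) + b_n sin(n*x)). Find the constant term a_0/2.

-2

a_0 = 1/pi ∫_{-pi}^{pi} ψ(x) dx = 1/pi · (-4*pi) = -4.
So the constant term a_0/2 = -2.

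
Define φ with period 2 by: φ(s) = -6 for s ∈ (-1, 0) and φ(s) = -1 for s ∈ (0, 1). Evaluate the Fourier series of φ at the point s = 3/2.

-6

s = 3/2 differs from s = -1/2 by 1 full period(s), and the series is 2-periodic.
φ is continuous at s = -1/2 with value -6, so the series converges to -6 there.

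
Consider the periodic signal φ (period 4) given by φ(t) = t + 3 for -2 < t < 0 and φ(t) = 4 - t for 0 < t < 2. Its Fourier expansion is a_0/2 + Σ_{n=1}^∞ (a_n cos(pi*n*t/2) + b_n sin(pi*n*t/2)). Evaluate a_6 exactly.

a_6 = 1/2 ∫_{-2}^{2} φ(t) cos(3*pi*t) dt.
Split the integral at the breakpoints.
Integrating by parts (boundary term plus one more integral), an antiderivative of (t + 3) cos(3*pi*t) is t*sin(3*pi*t)/(3*pi) + sin(3*pi*t)/pi + cos(3*pi*t)/(9*pi**2); evaluating from -2 to 0: ∫_{-2}^{0} (t + 3) cos(3*pi*t) dt = (1/(9*pi**2)) - (1/(9*pi**2)) = 0.
Integrating by parts (boundary term plus one more integral), an antiderivative of (4 - t) cos(3*pi*t) is -t*sin(3*pi*t)/(3*pi) + 4*sin(3*pi*t)/(3*pi) - cos(3*pi*t)/(9*pi**2); evaluating from 0 to 2: ∫_{0}^{2} (4 - t) cos(3*pi*t) dt = (-1/(9*pi**2)) - (-1/(9*pi**2)) = 0.
Summing the pieces and multiplying by (1/2) gives a_6 = 0.

0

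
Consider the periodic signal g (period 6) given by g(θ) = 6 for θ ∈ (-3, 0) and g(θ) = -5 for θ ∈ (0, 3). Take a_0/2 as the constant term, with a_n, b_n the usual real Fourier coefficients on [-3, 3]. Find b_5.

-22/(5*pi)

b_5 = 1/3 ∫_{-3}^{3} g(θ) sin(5*pi*θ/3) dθ.
Split the integral at the breakpoints.
Directly, an antiderivative of (6) sin(5*pi*θ/3) is -18*cos(5*pi*θ/3)/(5*pi); evaluating from -3 to 0: ∫_{-3}^{0} (6) sin(5*pi*θ/3) dθ = (-18/(5*pi)) - (18/(5*pi)) = -36/(5*pi).
Directly, an antiderivative of (-5) sin(5*pi*θ/3) is 3*cos(5*pi*θ/3)/pi; evaluating from 0 to 3: ∫_{0}^{3} (-5) sin(5*pi*θ/3) dθ = (-3/pi) - (3/pi) = -6/pi.
Summing the pieces and multiplying by (1/3) gives b_5 = -22/(5*pi).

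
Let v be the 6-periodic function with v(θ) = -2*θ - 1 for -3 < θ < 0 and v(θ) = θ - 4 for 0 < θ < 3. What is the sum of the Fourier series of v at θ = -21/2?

θ = -21/2 differs from θ = 3/2 by -2 full period(s), and the series is 6-periodic.
v is continuous at θ = 3/2 with value -5/2, so the series converges to -5/2 there.

-5/2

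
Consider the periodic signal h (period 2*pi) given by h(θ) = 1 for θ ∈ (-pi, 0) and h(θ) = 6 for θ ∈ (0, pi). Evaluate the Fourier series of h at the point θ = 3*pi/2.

θ = 3*pi/2 differs from θ = -pi/2 by 1 full period(s), and the series is 2*pi-periodic.
h is continuous at θ = -pi/2 with value 1, so the series converges to 1 there.

1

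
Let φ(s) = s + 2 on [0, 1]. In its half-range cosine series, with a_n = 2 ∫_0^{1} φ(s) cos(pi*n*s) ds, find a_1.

-4/pi**2

a_1 = 2 ∫_0^{1} (s + 2) cos(pi*s) ds.
Integrating by parts (boundary term plus one more integral), an antiderivative of (s + 2) cos(pi*s) is s*sin(pi*s)/pi + 2*sin(pi*s)/pi + cos(pi*s)/pi**2; evaluating from 0 to 1: ∫_{0}^{1} (s + 2) cos(pi*s) ds = (-1/pi**2) - (pi**(-2)) = -2/pi**2.
Hence a_1 = 2·(-2/pi**2) = -4/pi**2.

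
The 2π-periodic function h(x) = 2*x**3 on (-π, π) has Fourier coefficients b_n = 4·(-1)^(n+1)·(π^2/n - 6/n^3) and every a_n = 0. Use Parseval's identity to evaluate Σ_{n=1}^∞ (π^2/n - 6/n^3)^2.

Parseval: Σ b_n^2 = (1/π) ∫_{-π}^{π} h(x)^2 dx = 8*pi**6/7.
b_n^2 = 16·(π^2/n - 6/n^3)^2, so the sum equals (8*pi**6/7)/16 = pi**6/14.

pi**6/14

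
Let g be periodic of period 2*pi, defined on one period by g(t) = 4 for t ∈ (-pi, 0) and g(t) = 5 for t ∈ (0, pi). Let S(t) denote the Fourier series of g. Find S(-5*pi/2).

4

t = -5*pi/2 differs from t = -pi/2 by -1 full period(s), and the series is 2*pi-periodic.
g is continuous at t = -pi/2 with value 4, so the series converges to 4 there.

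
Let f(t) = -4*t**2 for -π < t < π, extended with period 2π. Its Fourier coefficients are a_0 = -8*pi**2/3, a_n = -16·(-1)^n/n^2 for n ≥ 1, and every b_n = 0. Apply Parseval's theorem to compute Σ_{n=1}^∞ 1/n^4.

Parseval: a_0^2/2 + Σ a_n^2 = (1/π) ∫_{-π}^{π} f(t)^2 dt = 32*pi**4/5.
Subtract a_0^2/2 = 32*pi**4/9: Σ a_n^2 = 128*pi**4/45.
Since a_n^2 = 256/n^4, Σ 1/n^4 = pi**4/90.

pi**4/90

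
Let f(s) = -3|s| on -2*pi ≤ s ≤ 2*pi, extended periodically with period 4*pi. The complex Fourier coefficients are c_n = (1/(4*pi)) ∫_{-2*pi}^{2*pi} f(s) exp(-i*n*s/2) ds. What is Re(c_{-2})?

0

Since f is real-valued, Re(c_{-2}) = (1/(4*pi)) ∫_{-2*pi}^{2*pi} f(s) cos(-s) ds = a_{2}/2.
f is even and cos(-s) is even, so the integrand is even: ∫_{-2*pi}^{2*pi} f(s) cos(-s) ds = 2∫_0^{2*pi} f(s) cos(-s) ds.
Integrating by parts (boundary term plus one more integral), an antiderivative of (-3*s) cos(-s) is -3*s*sin(s) - 3*cos(s); evaluating from 0 to 2*pi: ∫_{0}^{2*pi} (-3*s) cos(-s) ds = (-3) - (-3) = 0.
So ∫_{-2*pi}^{2*pi} f(s) cos(-s) ds = 0.
Hence Re(c_{-2}) = (1/(4*pi))·(0) = 0.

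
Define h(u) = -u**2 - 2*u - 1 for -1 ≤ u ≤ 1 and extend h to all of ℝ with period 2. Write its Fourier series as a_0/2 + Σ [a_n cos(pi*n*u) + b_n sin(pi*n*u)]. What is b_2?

b_2 = ∫_{-1}^{1} h(u) sin(2*pi*u) du.
Integrating by parts twice (tabular method), an antiderivative of (-u**2 - 2*u - 1) sin(2*pi*u) is u**2*cos(2*pi*u)/(2*pi) - u*sin(2*pi*u)/(2*pi**2) + u*cos(2*pi*u)/pi - sin(2*pi*u)/(2*pi**2) - cos(2*pi*u)/(4*pi**3) + cos(2*pi*u)/(2*pi); evaluating from -1 to 1: ∫_{-1}^{1} (-u**2 - 2*u - 1) sin(2*pi*u) du = (-1/(4*pi**3) + 2/pi) - (-1/(4*pi**3)) = 2/pi.
Hence b_2 = 2/pi.

2/pi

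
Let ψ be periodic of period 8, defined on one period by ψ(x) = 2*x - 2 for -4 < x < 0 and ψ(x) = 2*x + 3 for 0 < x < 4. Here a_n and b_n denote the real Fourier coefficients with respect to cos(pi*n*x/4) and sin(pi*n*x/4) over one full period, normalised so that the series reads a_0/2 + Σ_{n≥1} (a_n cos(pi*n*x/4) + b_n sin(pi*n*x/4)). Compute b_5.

b_5 = 1/4 ∫_{-4}^{4} ψ(x) sin(5*pi*x/4) dx.
Split the integral at the breakpoints.
Integrating by parts (boundary term plus one more integral), an antiderivative of (2*x - 2) sin(5*pi*x/4) is -8*x*cos(5*pi*x/4)/(5*pi) + 32*sin(5*pi*x/4)/(25*pi**2) + 8*cos(5*pi*x/4)/(5*pi); evaluating from -4 to 0: ∫_{-4}^{0} (2*x - 2) sin(5*pi*x/4) dx = (8/(5*pi)) - (-8/pi) = 48/(5*pi).
Integrating by parts (boundary term plus one more integral), an antiderivative of (2*x + 3) sin(5*pi*x/4) is -8*x*cos(5*pi*x/4)/(5*pi) + 32*sin(5*pi*x/4)/(25*pi**2) - 12*cos(5*pi*x/4)/(5*pi); evaluating from 0 to 4: ∫_{0}^{4} (2*x + 3) sin(5*pi*x/4) dx = (44/(5*pi)) - (-12/(5*pi)) = 56/(5*pi).
Summing the pieces and multiplying by (1/4) gives b_5 = 26/(5*pi).

26/(5*pi)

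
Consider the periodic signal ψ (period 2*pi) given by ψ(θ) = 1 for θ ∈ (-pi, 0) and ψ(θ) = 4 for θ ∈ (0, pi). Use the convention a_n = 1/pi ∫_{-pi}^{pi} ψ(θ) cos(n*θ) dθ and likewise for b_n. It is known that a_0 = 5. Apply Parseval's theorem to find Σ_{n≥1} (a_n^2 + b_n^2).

9/2

Parseval: a_0^2/2 + Σ_{n≥1} (a_n^2+b_n^2) = 1/pi ∫_{-pi}^{pi} ψ(θ)^2 dθ = 17.
Subtract a_0^2/2 = 25/2: Σ (a_n^2+b_n^2) = 9/2.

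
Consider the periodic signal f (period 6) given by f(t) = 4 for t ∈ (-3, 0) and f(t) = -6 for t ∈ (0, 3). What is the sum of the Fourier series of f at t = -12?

-1

t = -12 differs from t = 0 by -2 full period(s), and the series is 6-periodic.
At t = 0 the one-sided limits are f(0^-) = 4 and f(0^+) = -6.
By Dirichlet's theorem the series converges to their average, [(4) + (-6)]/2 = -1.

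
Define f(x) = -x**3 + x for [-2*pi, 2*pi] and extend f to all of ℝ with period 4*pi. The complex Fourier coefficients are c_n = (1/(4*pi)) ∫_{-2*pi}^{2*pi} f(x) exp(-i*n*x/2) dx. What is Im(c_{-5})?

Since f is real-valued, Im(c_{-5}) = -(1/(4*pi)) ∫_{-2*pi}^{2*pi} f(x) sin(-5*x/2) dx = b_{5}/2.
f is odd and sin(-5*x/2) is odd, so the integrand is even: ∫_{-2*pi}^{2*pi} f(x) sin(-5*x/2) dx = 2∫_0^{2*pi} f(x) sin(-5*x/2) dx.
Integrating by parts three times (tabular method), an antiderivative of (-x**3 + x) sin(-5*x/2) is -2*x**3*cos(5*x/2)/5 + 12*x**2*sin(5*x/2)/25 + 98*x*cos(5*x/2)/125 - 196*sin(5*x/2)/625; evaluating from 0 to 2*pi: ∫_{0}^{2*pi} (-x**3 + x) sin(-5*x/2) dx = (4*pi*(-49 + 100*pi**2)/125) - (0) = 4*pi*(-49 + 100*pi**2)/125.
So ∫_{-2*pi}^{2*pi} f(x) sin(-5*x/2) dx = 8*pi*(-49 + 100*pi**2)/125.
Hence Im(c_{-5}) = (-1/(4*pi))·(8*pi*(-49 + 100*pi**2)/125) = 98/125 - 8*pi**2/5.

98/125 - 8*pi**2/5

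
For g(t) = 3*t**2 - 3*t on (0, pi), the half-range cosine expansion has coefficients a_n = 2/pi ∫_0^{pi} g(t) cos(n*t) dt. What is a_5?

12*(1 - pi)/(25*pi)

a_5 = 2/pi ∫_0^{pi} (3*t**2 - 3*t) cos(5*t) dt.
Integrating by parts twice (tabular method), an antiderivative of (3*t**2 - 3*t) cos(5*t) is 3*t**2*sin(5*t)/5 - 3*t*sin(5*t)/5 + 6*t*cos(5*t)/25 - 6*sin(5*t)/125 - 3*cos(5*t)/25; evaluating from 0 to pi: ∫_{0}^{pi} (3*t**2 - 3*t) cos(5*t) dt = (3/25 - 6*pi/25) - (-3/25) = 6/25 - 6*pi/25.
Hence a_5 = (2/pi)·(6/25 - 6*pi/25) = 12*(1 - pi)/(25*pi).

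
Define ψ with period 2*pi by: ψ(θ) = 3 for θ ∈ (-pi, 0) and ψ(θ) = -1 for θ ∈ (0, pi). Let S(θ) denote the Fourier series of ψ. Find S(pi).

At θ = pi the one-sided limits are ψ(pi^-) = -1 and ψ(pi^+) = 3.
By Dirichlet's theorem the series converges to their average, [(-1) + (3)]/2 = 1.

1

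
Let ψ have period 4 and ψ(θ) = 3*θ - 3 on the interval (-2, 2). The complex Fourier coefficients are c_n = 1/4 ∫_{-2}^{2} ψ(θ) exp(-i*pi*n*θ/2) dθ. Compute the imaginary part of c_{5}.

-6/(5*pi)

Since ψ is real-valued, Im(c_{5}) = -1/4 ∫_{-2}^{2} ψ(θ) sin(5*pi*θ/2) dθ = -b_{5}/2.
Integrating by parts (boundary term plus one more integral), an antiderivative of (3*θ - 3) sin(5*pi*θ/2) is -6*θ*cos(5*pi*θ/2)/(5*pi) + 12*sin(5*pi*θ/2)/(25*pi**2) + 6*cos(5*pi*θ/2)/(5*pi); evaluating from -2 to 2: ∫_{-2}^{2} (3*θ - 3) sin(5*pi*θ/2) dθ = (6/(5*pi)) - (-18/(5*pi)) = 24/(5*pi).
Hence Im(c_{5}) = (-1/4)·(24/(5*pi)) = -6/(5*pi).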